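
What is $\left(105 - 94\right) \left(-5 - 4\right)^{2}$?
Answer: $891$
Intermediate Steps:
$\left(105 - 94\right) \left(-5 - 4\right)^{2} = 11 \left(-9\right)^{2} = 11 \cdot 81 = 891$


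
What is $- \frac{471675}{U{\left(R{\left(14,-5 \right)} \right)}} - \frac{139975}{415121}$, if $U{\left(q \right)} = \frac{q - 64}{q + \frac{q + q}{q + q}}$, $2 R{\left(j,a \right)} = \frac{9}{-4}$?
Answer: $- \frac{195875124650}{216278041} \approx -905.66$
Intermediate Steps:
$R{\left(j,a \right)} = - \frac{9}{8}$ ($R{\left(j,a \right)} = \frac{9 \frac{1}{-4}}{2} = \frac{9 \left(- \frac{1}{4}\right)}{2} = \frac{1}{2} \left(- \frac{9}{4}\right) = - \frac{9}{8}$)
$U{\left(q \right)} = \frac{-64 + q}{1 + q}$ ($U{\left(q \right)} = \frac{-64 + q}{q + \frac{2 q}{2 q}} = \frac{-64 + q}{q + 2 q \frac{1}{2 q}} = \frac{-64 + q}{q + 1} = \frac{-64 + q}{1 + q}$)
$- \frac{471675}{U{\left(R{\left(14,-5 \right)} \right)}} - \frac{139975}{415121} = - \frac{471675}{\frac{1}{1 - \frac{9}{8}} \left(-64 - \frac{9}{8}\right)} - \frac{139975}{415121} = - \frac{471675}{\frac{1}{- \frac{1}{8}} \left(- \frac{521}{8}\right)} - \frac{139975}{415121} = - \frac{471675}{\left(-8\right) \left(- \frac{521}{8}\right)} - \frac{139975}{415121} = - \frac{471675}{521} - \frac{139975}{415121} = - \frac{195875124650}{216278041}$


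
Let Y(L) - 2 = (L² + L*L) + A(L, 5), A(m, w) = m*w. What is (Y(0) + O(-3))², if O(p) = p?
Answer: 1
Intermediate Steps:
Y(L) = 2 + 2*L² + 5*L (Y(L) = 2 + ((L² + L*L) + L*5) = 2 + ((L² + L²) + 5*L) = 2 + (2*L² + 5*L) = 2 + 2*L² + 5*L)
(Y(0) + O(-3))² = ((2 + 2*0² + 5*0) - 3)² = ((2 + 2*0 + 0) - 3)² = ((2 + 0 + 0) - 3)² = (2 - 3)² = (-1)² = 1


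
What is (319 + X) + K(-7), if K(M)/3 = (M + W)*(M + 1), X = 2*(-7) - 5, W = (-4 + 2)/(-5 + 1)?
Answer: 417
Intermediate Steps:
W = ½ (W = -2/(-4) = -2*(-¼) = ½ ≈ 0.50000)
X = -19 (X = -14 - 5 = -19)
K(M) = 3*(1 + M)*(½ + M) (K(M) = 3*((M + ½)*(M + 1)) = 3*((½ + M)*(1 + M)) = 3*((1 + M)*(½ + M)) = 3*(1 + M)*(½ + M))
(319 + X) + K(-7) = (319 - 19) + (3/2 + 3*(-7)² + (9/2)*(-7)) = 300 + (3/2 + 3*49 - 63/2) = 300 + (3/2 + 147 - 63/2) = 300 + 117 = 417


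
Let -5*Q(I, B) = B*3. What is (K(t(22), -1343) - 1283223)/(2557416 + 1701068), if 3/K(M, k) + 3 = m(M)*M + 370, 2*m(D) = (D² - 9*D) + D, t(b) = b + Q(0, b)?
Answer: -31918247103/105923401774 ≈ -0.30133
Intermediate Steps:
Q(I, B) = -3*B/5 (Q(I, B) = -B*3/5 = -3*B/5)
t(b) = 2*b/5 (t(b) = b - 3*b/5 = 2*b/5)
m(D) = D²/2 - 4*D (m(D) = ((D² - 9*D) + D)/2 = (D² - 8*D)/2 = D²/2 - 4*D)
K(M, k) = 3/(367 + M²*(-8 + M)/2) (K(M, k) = 3/(-3 + ((M*(-8 + M)/2)*M + 370)) = 3/(-3 + (M²*(-8 + M)/2 + 370)) = 3/(-3 + (370 + M²*(-8 + M)/2)) = 3/(367 + M²*(-8 + M)/2))
(K(t(22), -1343) - 1283223)/(2557416 + 1701068) = (6/(734 + ((⅖)*22)²*(-8 + (⅖)*22)) - 1283223)/(2557416 + 1701068) = (6/(734 + (44/5)²*(-8 + 44/5)) - 1283223)/4258484 = (6/(734 + (1936/25)*(⅘)) - 1283223)*(1/4258484) = (6/(734 + 7744/125) - 1283223)*(1/4258484) = (6/(99494/125) - 1283223)*(1/4258484) = (6*(125/99494) - 1283223)*(1/4258484) = (375/49747 - 1283223)*(1/4258484) = -63836494206/49747*1/4258484 = -31918247103/105923401774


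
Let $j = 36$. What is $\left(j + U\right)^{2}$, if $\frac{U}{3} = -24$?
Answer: $1296$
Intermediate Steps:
$U = -72$ ($U = 3 \left(-24\right) = -72$)
$\left(j + U\right)^{2} = \left(36 - 72\right)^{2} = \left(-36\right)^{2} = 1296$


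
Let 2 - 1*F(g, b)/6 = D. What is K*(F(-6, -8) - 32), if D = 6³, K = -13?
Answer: 17108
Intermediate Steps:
D = 216
F(g, b) = -1284 (F(g, b) = 12 - 6*216 = 12 - 1296 = -1284)
K*(F(-6, -8) - 32) = -13*(-1284 - 32) = -13*(-1316) = 17108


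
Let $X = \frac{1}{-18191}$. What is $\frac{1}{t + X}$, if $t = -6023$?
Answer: $- \frac{18191}{109564394} \approx -0.00016603$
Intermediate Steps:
$X = - \frac{1}{18191} \approx -5.4972 \cdot 10^{-5}$
$\frac{1}{t + X} = \frac{1}{-6023 - \frac{1}{18191}} = \frac{1}{- \frac{109564394}{18191}} = - \frac{18191}{109564394}$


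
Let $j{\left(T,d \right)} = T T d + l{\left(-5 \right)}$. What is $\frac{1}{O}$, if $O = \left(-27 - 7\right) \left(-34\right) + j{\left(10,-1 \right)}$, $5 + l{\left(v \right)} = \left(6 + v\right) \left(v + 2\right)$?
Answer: $\frac{1}{1048} \approx 0.0009542$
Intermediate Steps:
$l{\left(v \right)} = -5 + \left(2 + v\right) \left(6 + v\right)$ ($l{\left(v \right)} = -5 + \left(6 + v\right) \left(v + 2\right) = -5 + \left(6 + v\right) \left(2 + v\right) = -5 + \left(2 + v\right) \left(6 + v\right)$)
$j{\left(T,d \right)} = -8 + d T^{2}$ ($j{\left(T,d \right)} = T T d + \left(7 + \left(-5\right)^{2} + 8 \left(-5\right)\right) = T^{2} d + \left(7 + 25 - 40\right) = d T^{2} - 8 = -8 + d T^{2}$)
$O = 1048$ ($O = \left(-27 - 7\right) \left(-34\right) - 108 = \left(-34\right) \left(-34\right) - 108 = 1156 - 108 = 1048$)
$\frac{1}{O} = \frac{1}{1048}$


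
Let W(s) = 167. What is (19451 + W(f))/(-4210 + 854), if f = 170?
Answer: -9809/1678 ≈ -5.8456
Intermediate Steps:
(19451 + W(f))/(-4210 + 854) = (19451 + 167)/(-4210 + 854) = 19618/(-3356) = 19618*(-1/3356) = -9809/1678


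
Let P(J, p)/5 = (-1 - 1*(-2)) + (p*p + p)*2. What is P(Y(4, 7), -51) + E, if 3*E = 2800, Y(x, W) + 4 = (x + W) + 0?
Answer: 79315/3 ≈ 26438.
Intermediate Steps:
Y(x, W) = -4 + W + x (Y(x, W) = -4 + ((x + W) + 0) = -4 + ((W + x) + 0) = -4 + (W + x) = -4 + W + x)
E = 2800/3 (E = (⅓)*2800 = 2800/3 ≈ 933.33)
P(J, p) = 5 + 10*p + 10*p² (P(J, p) = 5*((-1 - 1*(-2)) + (p*p + p)*2) = 5*((-1 + 2) + (p² + p)*2) = 5*(1 + (p + p²)*2) = 5*(1 + (2*p + 2*p²)) = 5*(1 + 2*p + 2*p²) = 5 + 10*p + 10*p²)
P(Y(4, 7), -51) + E = (5 + 10*(-51) + 10*(-51)²) + 2800/3 = (5 - 510 + 10*2601) + 2800/3 = (5 - 510 + 26010) + 2800/3 = 25505 + 2800/3 = 79315/3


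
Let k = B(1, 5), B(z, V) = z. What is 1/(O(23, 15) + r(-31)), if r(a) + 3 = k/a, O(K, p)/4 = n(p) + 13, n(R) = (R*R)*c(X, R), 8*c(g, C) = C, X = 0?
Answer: 62/107661 ≈ 0.00057588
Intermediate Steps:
c(g, C) = C/8
n(R) = R³/8 (n(R) = (R*R)*(R/8) = R²*(R/8) = R³/8)
k = 1
O(K, p) = 52 + p³/2 (O(K, p) = 4*(p³/8 + 13) = 4*(13 + p³/8) = 52 + p³/2)
r(a) = -3 + 1/a
1/(O(23, 15) + r(-31)) = 1/((52 + (½)*15³) + (-3 + 1/(-31))) = 1/((52 + (½)*3375) + (-3 - 1/31)) = 1/((52 + 3375/2) - 94/31) = 1/(3479/2 - 94/31) = 1/(107661/62) = 62/107661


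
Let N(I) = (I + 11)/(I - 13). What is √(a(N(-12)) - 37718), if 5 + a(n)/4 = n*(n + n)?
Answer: I*√23586242/25 ≈ 194.26*I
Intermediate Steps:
N(I) = (11 + I)/(-13 + I)
a(n) = -20 + 8*n² (a(n) = -20 + 4*(n*(n + n)) = -20 + 4*(n*(2*n)) = -20 + 4*(2*n²) = -20 + 8*n²)
√(a(N(-12)) - 37718) = √((-20 + 8*((11 - 12)/(-13 - 12))²) - 37718) = √((-20 + 8*(-1/(-25))²) - 37718) = √((-20 + 8*(-1/25*(-1))²) - 37718) = √((-20 + 8*(1/25)²) - 37718) = √((-20 + 8*(1/625)) - 37718) = √((-20 + 8/625) - 37718) = √(-12492/625 - 37718) = √(-23586242/625) = I*√23586242/25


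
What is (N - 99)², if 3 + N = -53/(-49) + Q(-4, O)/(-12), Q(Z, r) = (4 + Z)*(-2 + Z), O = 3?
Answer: 24453025/2401 ≈ 10185.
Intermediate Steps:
Q(Z, r) = (-2 + Z)*(4 + Z)
N = -94/49 (N = -3 + (-53/(-49) + (-8 + (-4)² + 2*(-4))/(-12)) = -3 + (-53*(-1/49) + (-8 + 16 - 8)*(-1/12)) = -3 + (53/49 + 0*(-1/12)) = -3 + (53/49 + 0) = -3 + 53/49 = -94/49 ≈ -1.9184)
(N - 99)² = (-94/49 - 99)² = (-4945/49)² = 24453025/2401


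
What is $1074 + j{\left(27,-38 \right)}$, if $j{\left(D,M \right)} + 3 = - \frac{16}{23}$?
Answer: $\frac{24617}{23} \approx 1070.3$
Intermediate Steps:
$j{\left(D,M \right)} = - \frac{85}{23}$ ($j{\left(D,M \right)} = -3 - \frac{16}{23} = - \frac{85}{23}$)
$1074 + j{\left(27,-38 \right)} = 1074 - \frac{85}{23} = \frac{24617}{23}$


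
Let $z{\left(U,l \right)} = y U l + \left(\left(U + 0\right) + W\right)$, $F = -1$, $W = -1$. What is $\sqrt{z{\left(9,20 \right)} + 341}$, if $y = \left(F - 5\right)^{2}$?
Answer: $\sqrt{6829} \approx 82.638$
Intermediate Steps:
$y = 36$ ($y = \left(-1 - 5\right)^{2} = \left(-6\right)^{2} = 36$)
$z{\left(U,l \right)} = -1 + U + 36 U l$ ($z{\left(U,l \right)} = 36 U l + \left(\left(U + 0\right) - 1\right) = 36 U l + \left(U - 1\right) = 36 U l + \left(-1 + U\right) = -1 + U + 36 U l$)
$\sqrt{z{\left(9,20 \right)} + 341} = \sqrt{\left(-1 + 9 + 36 \cdot 9 \cdot 20\right) + 341} = \sqrt{\left(-1 + 9 + 6480\right) + 341} = \sqrt{6488 + 341} = \sqrt{6829}$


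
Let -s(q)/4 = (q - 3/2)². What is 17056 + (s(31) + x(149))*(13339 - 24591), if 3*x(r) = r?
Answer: 115879256/3 ≈ 3.8626e+7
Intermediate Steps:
x(r) = r/3
s(q) = -4*(-3/2 + q)² (s(q) = -4*(q - 3/2)² = -4*(-3/2 + q)²)
17056 + (s(31) + x(149))*(13339 - 24591) = 17056 + (-(-3 + 2*31)² + (⅓)*149)*(13339 - 24591) = 17056 + (-(-3 + 62)² + 149/3)*(-11252) = 17056 + (-1*59² + 149/3)*(-11252) = 17056 + (-1*3481 + 149/3)*(-11252) = 17056 + (-3481 + 149/3)*(-11252) = 17056 - 10294/3*(-11252) = 17056 + 115828088/3 = 115879256/3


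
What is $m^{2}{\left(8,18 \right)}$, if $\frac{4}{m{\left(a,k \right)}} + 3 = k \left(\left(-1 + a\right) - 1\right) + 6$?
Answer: $\frac{16}{12321} \approx 0.0012986$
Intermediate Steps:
$m{\left(a,k \right)} = \frac{4}{3 + k \left(-2 + a\right)}$ ($m{\left(a,k \right)} = \frac{4}{-3 + \left(k \left(\left(-1 + a\right) - 1\right) + 6\right)} = \frac{4}{-3 + \left(k \left(-2 + a\right) + 6\right)} = \frac{4}{-3 + \left(6 + k \left(-2 + a\right)\right)} = \frac{4}{3 + k \left(-2 + a\right)}$)
$m^{2}{\left(8,18 \right)} = \left(\frac{4}{3 - 36 + 8 \cdot 18}\right)^{2} = \left(\frac{4}{3 - 36 + 144}\right)^{2} = \left(\frac{4}{111}\right)^{2} = \frac{16}{12321}$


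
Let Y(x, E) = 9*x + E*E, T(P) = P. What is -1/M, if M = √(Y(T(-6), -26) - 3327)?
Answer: I*√2705/2705 ≈ 0.019227*I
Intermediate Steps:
Y(x, E) = E² + 9*x (Y(x, E) = 9*x + E² = E² + 9*x)
M = I*√2705 (M = √(((-26)² + 9*(-6)) - 3327) = √((676 - 54) - 3327) = √(622 - 3327) = √(-2705) = I*√2705 ≈ 52.01*I)
-1/M = -1/(I*√2705) = -(-1)*I*√2705/2705 = I*√2705/2705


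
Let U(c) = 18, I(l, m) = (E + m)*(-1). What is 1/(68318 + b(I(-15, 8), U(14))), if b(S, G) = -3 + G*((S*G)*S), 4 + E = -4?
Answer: 1/68315 ≈ 1.4638e-5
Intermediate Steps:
E = -8 (E = -4 - 4 = -8)
I(l, m) = 8 - m (I(l, m) = (-8 + m)*(-1) = 8 - m)
b(S, G) = -3 + G²*S² (b(S, G) = -3 + G*((G*S)*S) = -3 + G*(G*S²) = -3 + G²*S²)
1/(68318 + b(I(-15, 8), U(14))) = 1/(68318 + (-3 + 18²*(8 - 1*8)²)) = 1/(68318 + (-3 + 324*(8 - 8)²)) = 1/(68318 + (-3 + 324*0²)) = 1/(68318 + (-3 + 324*0)) = 1/(68318 + (-3 + 0)) = 1/(68318 - 3) = 1/68315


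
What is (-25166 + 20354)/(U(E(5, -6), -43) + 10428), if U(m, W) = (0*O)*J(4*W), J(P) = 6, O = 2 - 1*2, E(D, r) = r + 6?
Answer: -401/869 ≈ -0.46145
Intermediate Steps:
E(D, r) = 6 + r
O = 0 (O = 2 - 2 = 0)
U(m, W) = 0 (U(m, W) = (0*0)*6 = 0*6 = 0)
(-25166 + 20354)/(U(E(5, -6), -43) + 10428) = (-25166 + 20354)/(0 + 10428) = -4812/10428 = -4812*1/10428 = -401/869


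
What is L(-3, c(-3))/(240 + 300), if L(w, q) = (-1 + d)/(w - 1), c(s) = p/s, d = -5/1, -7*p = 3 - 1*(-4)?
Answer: 1/360 ≈ 0.0027778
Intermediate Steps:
p = -1 (p = -(3 - 1*(-4))/7 = -(3 + 4)/7 = -⅐*7 = -1)
d = -5 (d = -5*1 = -5)
c(s) = -1/s
L(w, q) = -6/(-1 + w) (L(w, q) = (-1 - 5)/(w - 1) = -6/(-1 + w))
L(-3, c(-3))/(240 + 300) = (-6/(-1 - 3))/(240 + 300) = (-6/(-4))/540 = (-6*(-¼))/540 = (1/540)*(3/2) = 1/360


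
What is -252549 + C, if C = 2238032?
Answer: 1985483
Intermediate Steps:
-252549 + C = -252549 + 2238032 = 1985483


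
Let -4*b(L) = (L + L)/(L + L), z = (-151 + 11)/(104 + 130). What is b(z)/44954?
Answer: -1/179816 ≈ -5.5612e-6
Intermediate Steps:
z = -70/117 (z = -140/234 = -140*1/234 = -70/117 ≈ -0.59829)
b(L) = -¼ (b(L) = -(L + L)/(4*(L + L)) = -2*L/(4*(2*L)) = -2*L*1/(2*L)/4 = -¼*1 = -¼)
b(z)/44954 = -¼/44954 = -¼*1/44954 = -1/179816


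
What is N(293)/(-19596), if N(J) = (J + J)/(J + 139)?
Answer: -293/4232736 ≈ -6.9222e-5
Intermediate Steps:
N(J) = 2*J/(139 + J) (N(J) = (2*J)/(139 + J) = 2*J/(139 + J))
N(293)/(-19596) = (2*293/(139 + 293))/(-19596) = (2*293/432)*(-1/19596) = (2*293*(1/432))*(-1/19596) = (293/216)*(-1/19596) = -293/4232736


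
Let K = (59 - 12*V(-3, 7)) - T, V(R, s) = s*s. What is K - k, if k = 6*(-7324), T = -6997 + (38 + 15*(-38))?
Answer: 50944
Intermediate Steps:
V(R, s) = s²
T = -7529 (T = -6997 + (38 - 570) = -6997 - 532 = -7529)
K = 7000 (K = (59 - 12*7²) - 1*(-7529) = (59 - 12*49) + 7529 = (59 - 588) + 7529 = -529 + 7529 = 7000)
k = -43944
K - k = 7000 - 1*(-43944) = 7000 + 43944 = 50944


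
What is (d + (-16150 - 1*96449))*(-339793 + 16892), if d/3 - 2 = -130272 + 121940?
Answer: 44427625689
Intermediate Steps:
d = -24990 (d = 6 + 3*(-130272 + 121940) = 6 + 3*(-8332) = 6 - 24996 = -24990)
(d + (-16150 - 1*96449))*(-339793 + 16892) = (-24990 + (-16150 - 1*96449))*(-339793 + 16892) = (-24990 + (-16150 - 96449))*(-322901) = (-24990 - 112599)*(-322901) = -137589*(-322901) = 44427625689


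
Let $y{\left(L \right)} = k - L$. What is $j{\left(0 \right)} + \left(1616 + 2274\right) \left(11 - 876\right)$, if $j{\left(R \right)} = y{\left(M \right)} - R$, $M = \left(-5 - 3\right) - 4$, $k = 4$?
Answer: $-3364834$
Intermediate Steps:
$M = -12$ ($M = -8 - 4 = -12$)
$y{\left(L \right)} = 4 - L$
$j{\left(R \right)} = 16 - R$ ($j{\left(R \right)} = \left(4 - -12\right) - R = \left(4 + 12\right) - R = 16 - R$)
$j{\left(0 \right)} + \left(1616 + 2274\right) \left(11 - 876\right) = \left(16 - 0\right) + \left(1616 + 2274\right) \left(11 - 876\right) = \left(16 + 0\right) + 3890 \left(-865\right) = 16 - 3364850 = -3364834$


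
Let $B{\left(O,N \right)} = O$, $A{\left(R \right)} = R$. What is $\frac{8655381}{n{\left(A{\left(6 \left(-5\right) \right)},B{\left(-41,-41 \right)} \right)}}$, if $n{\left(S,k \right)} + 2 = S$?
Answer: $- \frac{8655381}{32} \approx -2.7048 \cdot 10^{5}$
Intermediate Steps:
$n{\left(S,k \right)} = -2 + S$
$\frac{8655381}{n{\left(A{\left(6 \left(-5\right) \right)},B{\left(-41,-41 \right)} \right)}} = \frac{8655381}{-2 + 6 \left(-5\right)} = \frac{8655381}{-2 - 30} = \frac{8655381}{-32} = 8655381 \left(- \frac{1}{32}\right) = - \frac{8655381}{32}$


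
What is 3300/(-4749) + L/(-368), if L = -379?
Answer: 195157/582544 ≈ 0.33501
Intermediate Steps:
3300/(-4749) + L/(-368) = 3300/(-4749) - 379/(-368) = 3300*(-1/4749) - 379*(-1/368) = -1100/1583 + 379/368 = 195157/582544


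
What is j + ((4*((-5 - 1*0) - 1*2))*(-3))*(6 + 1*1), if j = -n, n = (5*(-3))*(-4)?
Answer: 528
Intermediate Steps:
n = 60 (n = -15*(-4) = 60)
j = -60 (j = -1*60 = -60)
j + ((4*((-5 - 1*0) - 1*2))*(-3))*(6 + 1*1) = -60 + ((4*((-5 - 1*0) - 1*2))*(-3))*(6 + 1*1) = -60 + ((4*((-5 + 0) - 2))*(-3))*(6 + 1) = -60 + ((4*(-5 - 2))*(-3))*7 = -60 + ((4*(-7))*(-3))*7 = -60 - 28*(-3)*7 = -60 + 84*7 = -60 + 588 = 528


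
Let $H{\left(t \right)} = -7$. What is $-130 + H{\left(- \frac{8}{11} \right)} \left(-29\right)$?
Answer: $73$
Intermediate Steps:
$-130 + H{\left(- \frac{8}{11} \right)} \left(-29\right) = -130 - -203 = -130 + 203 = 73$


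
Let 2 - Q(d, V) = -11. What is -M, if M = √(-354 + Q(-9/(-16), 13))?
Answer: -I*√341 ≈ -18.466*I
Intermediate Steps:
Q(d, V) = 13 (Q(d, V) = 2 - 1*(-11) = 2 + 11 = 13)
M = I*√341 (M = √(-354 + 13) = √(-341) = I*√341 ≈ 18.466*I)
-M = -I*√341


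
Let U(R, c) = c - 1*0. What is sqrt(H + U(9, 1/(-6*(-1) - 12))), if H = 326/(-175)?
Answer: I*sqrt(89502)/210 ≈ 1.4246*I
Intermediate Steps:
U(R, c) = c (U(R, c) = c + 0 = c)
H = -326/175 (H = 326*(-1/175) = -326/175 ≈ -1.8629)
sqrt(H + U(9, 1/(-6*(-1) - 12))) = sqrt(-326/175 + 1/(-6*(-1) - 12)) = sqrt(-326/175 + 1/(6 - 12)) = sqrt(-326/175 + 1/(-6)) = sqrt(-326/175 - 1/6) = sqrt(-2131/1050) = I*sqrt(89502)/210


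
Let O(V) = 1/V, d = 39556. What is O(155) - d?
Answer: -6131179/155 ≈ -39556.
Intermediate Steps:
O(155) - d = 1/155 - 1*39556 = 1/155 - 39556 = -6131179/155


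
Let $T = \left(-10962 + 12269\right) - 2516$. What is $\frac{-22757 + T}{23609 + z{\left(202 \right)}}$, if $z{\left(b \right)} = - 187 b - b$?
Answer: $\frac{23966}{14367} \approx 1.6681$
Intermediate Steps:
$T = -1209$ ($T = 1307 - 2516 = -1209$)
$z{\left(b \right)} = - 188 b$
$\frac{-22757 + T}{23609 + z{\left(202 \right)}} = \frac{-22757 - 1209}{23609 - 37976} = - \frac{23966}{23609 - 37976} = - \frac{23966}{-14367} = \left(-23966\right) \left(- \frac{1}{14367}\right) = \frac{23966}{14367}$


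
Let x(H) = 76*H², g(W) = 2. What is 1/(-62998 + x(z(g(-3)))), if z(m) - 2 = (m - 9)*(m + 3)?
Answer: 1/19766 ≈ 5.0592e-5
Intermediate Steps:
z(m) = 2 + (-9 + m)*(3 + m) (z(m) = 2 + (m - 9)*(m + 3) = 2 + (-9 + m)*(3 + m))
1/(-62998 + x(z(g(-3)))) = 1/(-62998 + 76*(-25 + 2² - 6*2)²) = 1/(-62998 + 76*(-25 + 4 - 12)²) = 1/(-62998 + 76*(-33)²) = 1/(-62998 + 76*1089) = 1/(-62998 + 82764) = 1/19766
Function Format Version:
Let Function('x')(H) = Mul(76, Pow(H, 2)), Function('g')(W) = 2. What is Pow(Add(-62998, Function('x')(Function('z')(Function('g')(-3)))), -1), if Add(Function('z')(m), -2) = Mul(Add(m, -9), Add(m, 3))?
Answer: Rational(1, 19766) ≈ 5.0592e-5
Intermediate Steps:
Function('z')(m) = Add(2, Mul(Add(-9, m), Add(3, m))) (Function('z')(m) = Add(2, Mul(Add(m, -9), Add(m, 3))) = Add(2, Mul(Add(-9, m), Add(3, m))))
Pow(Add(-62998, Function('x')(Function('z')(Function('g')(-3)))), -1) = Pow(Add(-62998, Mul(76, Pow(Add(-25, Pow(2, 2), Mul(-6, 2)), 2))), -1) = Pow(Add(-62998, Mul(76, Pow(Add(-25, 4, -12), 2))), -1) = Pow(Add(-62998, Mul(76, Pow(-33, 2))), -1) = Pow(Add(-62998, Mul(76, 1089)), -1) = Pow(Add(-62998, 82764), -1) = Pow(19766, -1) = Rational(1, 19766)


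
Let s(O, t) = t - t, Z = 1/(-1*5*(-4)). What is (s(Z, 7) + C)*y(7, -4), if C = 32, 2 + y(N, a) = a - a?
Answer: -64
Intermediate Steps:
y(N, a) = -2 (y(N, a) = -2 + (a - a) = -2 + 0 = -2)
Z = 1/20 (Z = 1/(-5*(-4)) = 1/20 ≈ 0.050000)
s(O, t) = 0
(s(Z, 7) + C)*y(7, -4) = (0 + 32)*(-2) = 32*(-2) = -64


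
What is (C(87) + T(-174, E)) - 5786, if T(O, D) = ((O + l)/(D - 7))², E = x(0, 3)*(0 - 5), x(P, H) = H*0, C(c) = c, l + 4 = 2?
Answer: -248275/49 ≈ -5066.8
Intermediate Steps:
l = -2 (l = -4 + 2 = -2)
x(P, H) = 0
E = 0 (E = 0*(0 - 5) = 0*(-5) = 0)
T(O, D) = (-2 + O)²/(-7 + D)² (T(O, D) = ((O - 2)/(D - 7))² = ((-2 + O)/(-7 + D))² = (-2 + O)²/(-7 + D)²)
(C(87) + T(-174, E)) - 5786 = (87 + (-2 - 174)²/(-7 + 0)²) - 5786 = (87 + (-176)²/(-7)²) - 5786 = (87 + (1/49)*30976) - 5786 = (87 + 30976/49) - 5786 = 35239/49 - 5786 = -248275/49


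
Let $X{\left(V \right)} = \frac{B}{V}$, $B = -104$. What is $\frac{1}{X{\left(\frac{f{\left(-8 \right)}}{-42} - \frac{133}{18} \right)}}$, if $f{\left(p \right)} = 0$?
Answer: $\frac{133}{1872} \approx 0.071047$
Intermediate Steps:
$X{\left(V \right)} = - \frac{104}{V}$
$\frac{1}{X{\left(\frac{f{\left(-8 \right)}}{-42} - \frac{133}{18} \right)}} = \frac{1}{\left(-104\right) \frac{1}{\frac{0}{-42} - \frac{133}{18}}} = \frac{1}{\left(-104\right) \frac{1}{0 \left(- \frac{1}{42}\right) - \frac{133}{18}}} = \frac{1}{\left(-104\right) \frac{1}{0 - \frac{133}{18}}} = \frac{1}{\left(-104\right) \frac{1}{- \frac{133}{18}}} = \frac{1}{\left(-104\right) \left(- \frac{18}{133}\right)} = \frac{1}{\frac{1872}{133}} = \frac{133}{1872}$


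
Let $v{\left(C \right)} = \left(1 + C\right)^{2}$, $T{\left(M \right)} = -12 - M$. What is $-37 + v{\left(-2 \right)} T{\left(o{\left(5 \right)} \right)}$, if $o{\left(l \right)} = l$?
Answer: $-54$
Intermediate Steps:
$-37 + v{\left(-2 \right)} T{\left(o{\left(5 \right)} \right)} = -37 + \left(1 - 2\right)^{2} \left(-12 - 5\right) = -37 + \left(-1\right)^{2} \left(-12 - 5\right) = -37 + 1 \left(-17\right) = -37 - 17 = -54$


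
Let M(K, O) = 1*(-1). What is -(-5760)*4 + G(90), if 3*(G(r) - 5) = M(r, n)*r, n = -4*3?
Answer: 23015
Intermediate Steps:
n = -12
M(K, O) = -1
G(r) = 5 - r/3 (G(r) = 5 + (-r)/3 = 5 - r/3)
-(-5760)*4 + G(90) = -(-5760)*4 + (5 - 1/3*90) = -18*(-1280) + (5 - 30) = 23040 - 25 = 23015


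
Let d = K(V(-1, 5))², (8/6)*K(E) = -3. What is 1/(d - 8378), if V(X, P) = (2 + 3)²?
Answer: -16/133967 ≈ -0.00011943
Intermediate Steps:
V(X, P) = 25 (V(X, P) = 5² = 25)
K(E) = -9/4 (K(E) = (¾)*(-3) = -9/4)
d = 81/16 (d = (-9/4)² = 81/16 ≈ 5.0625)
1/(d - 8378) = 1/(81/16 - 8378) = 1/(-133967/16) = -16/133967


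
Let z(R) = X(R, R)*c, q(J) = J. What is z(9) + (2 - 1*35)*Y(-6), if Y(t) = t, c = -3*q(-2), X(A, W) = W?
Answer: 252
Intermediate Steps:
c = 6 (c = -3*(-2) = 6)
z(R) = 6*R (z(R) = R*6 = 6*R)
z(9) + (2 - 1*35)*Y(-6) = 6*9 + (2 - 1*35)*(-6) = 54 + (2 - 35)*(-6) = 54 - 33*(-6) = 54 + 198 = 252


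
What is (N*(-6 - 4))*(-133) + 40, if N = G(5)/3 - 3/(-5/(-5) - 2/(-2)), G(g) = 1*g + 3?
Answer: 4775/3 ≈ 1591.7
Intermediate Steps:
G(g) = 3 + g (G(g) = g + 3 = 3 + g)
N = 7/6 (N = (3 + 5)/3 - 3/(-5/(-5) - 2/(-2)) = 8*(1/3) - 3/(-5*(-1/5) - 2*(-1/2)) = 8/3 - 3/(1 + 1) = 8/3 - 3/2 = 7/6 ≈ 1.1667)
(N*(-6 - 4))*(-133) + 40 = (7*(-6 - 4)/6)*(-133) + 40 = ((7/6)*(-10))*(-133) + 40 = -35/3*(-133) + 40 = 4655/3 + 40 = 4775/3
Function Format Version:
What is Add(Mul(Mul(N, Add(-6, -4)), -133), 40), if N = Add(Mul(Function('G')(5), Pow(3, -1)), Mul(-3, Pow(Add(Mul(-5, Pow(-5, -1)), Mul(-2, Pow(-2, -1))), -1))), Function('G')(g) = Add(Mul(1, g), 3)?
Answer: Rational(4775, 3) ≈ 1591.7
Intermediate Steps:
Function('G')(g) = Add(3, g) (Function('G')(g) = Add(g, 3) = Add(3, g))
N = Rational(7, 6) (N = Add(Mul(Add(3, 5), Pow(3, -1)), Mul(-3, Pow(Add(Mul(-5, Pow(-5, -1)), Mul(-2, Pow(-2, -1))), -1))) = Add(Mul(8, Rational(1, 3)), Mul(-3, Pow(Add(Mul(-5, Rational(-1, 5)), Mul(-2, Rational(-1, 2))), -1))) = Add(Rational(8, 3), Mul(-3, Pow(Add(1, 1), -1))) = Add(Rational(8, 3), Mul(-3, Pow(2, -1))) = Add(Rational(8, 3), Mul(-3, Rational(1, 2))) = Add(Rational(8, 3), Rational(-3, 2)) = Rational(7, 6) ≈ 1.1667)
Add(Mul(Mul(N, Add(-6, -4)), -133), 40) = Add(Mul(Mul(Rational(7, 6), Add(-6, -4)), -133), 40) = Add(Mul(Mul(Rational(7, 6), -10), -133), 40) = Add(Mul(Rational(-35, 3), -133), 40) = Add(Rational(4655, 3), 40) = Rational(4775, 3)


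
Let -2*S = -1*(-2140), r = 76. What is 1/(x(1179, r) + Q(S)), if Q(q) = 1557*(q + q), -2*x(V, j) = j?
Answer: -1/3332018 ≈ -3.0012e-7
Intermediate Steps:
x(V, j) = -j/2
S = -1070 (S = -(-1)*(-2140)/2 = -1/2*2140 = -1070)
Q(q) = 3114*q (Q(q) = 1557*(2*q) = 3114*q)
1/(x(1179, r) + Q(S)) = 1/(-1/2*76 + 3114*(-1070)) = 1/(-38 - 3331980) = 1/(-3332018) = -1/3332018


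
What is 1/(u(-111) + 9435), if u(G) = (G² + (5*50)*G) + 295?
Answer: -1/5699 ≈ -0.00017547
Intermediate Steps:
u(G) = 295 + G² + 250*G (u(G) = (G² + 250*G) + 295 = 295 + G² + 250*G)
1/(u(-111) + 9435) = 1/((295 + (-111)² + 250*(-111)) + 9435) = 1/((295 + 12321 - 27750) + 9435) = 1/(-15134 + 9435) = 1/(-5699) = -1/5699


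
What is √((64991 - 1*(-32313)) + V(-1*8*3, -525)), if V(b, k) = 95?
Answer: √97399 ≈ 312.09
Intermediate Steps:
√((64991 - 1*(-32313)) + V(-1*8*3, -525)) = √((64991 - 1*(-32313)) + 95) = √((64991 + 32313) + 95) = √(97304 + 95) = √97399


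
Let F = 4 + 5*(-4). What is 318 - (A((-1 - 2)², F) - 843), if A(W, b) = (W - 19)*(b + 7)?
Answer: 1071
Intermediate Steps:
F = -16 (F = 4 - 20 = -16)
A(W, b) = (-19 + W)*(7 + b)
318 - (A((-1 - 2)², F) - 843) = 318 - ((-133 - 19*(-16) + 7*(-1 - 2)² + (-1 - 2)²*(-16)) - 843) = 318 - ((-133 + 304 + 7*(-3)² + (-3)²*(-16)) - 843) = 318 - ((-133 + 304 + 7*9 + 9*(-16)) - 843) = 318 - ((-133 + 304 + 63 - 144) - 843) = 318 - (90 - 843) = 318 - 1*(-753) = 318 + 753 = 1071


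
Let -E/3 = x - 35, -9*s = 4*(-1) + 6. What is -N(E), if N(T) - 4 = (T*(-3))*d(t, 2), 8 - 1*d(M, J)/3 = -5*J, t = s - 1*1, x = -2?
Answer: 17978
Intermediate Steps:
s = -2/9 (s = -(4*(-1) + 6)/9 = -(-4 + 6)/9 = -⅑*2 = -2/9 ≈ -0.22222)
t = -11/9 (t = -2/9 - 1*1 = -2/9 - 1 = -11/9 ≈ -1.2222)
E = 111 (E = -3*(-2 - 35) = -3*(-37) = 111)
d(M, J) = 24 + 15*J (d(M, J) = 24 - (-15)*J = 24 + 15*J)
N(T) = 4 - 162*T (N(T) = 4 + (T*(-3))*(24 + 15*2) = 4 + (-3*T)*(24 + 30) = 4 - 3*T*54 = 4 - 162*T)
-N(E) = -(4 - 162*111) = -(4 - 17982) = -1*(-17978) = 17978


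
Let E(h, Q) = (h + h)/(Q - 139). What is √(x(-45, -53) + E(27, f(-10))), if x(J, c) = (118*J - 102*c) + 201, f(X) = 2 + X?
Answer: 3*√1615/7 ≈ 17.223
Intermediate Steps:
E(h, Q) = 2*h/(-139 + Q) (E(h, Q) = (2*h)/(-139 + Q) = 2*h/(-139 + Q))
x(J, c) = 201 - 102*c + 118*J (x(J, c) = (-102*c + 118*J) + 201 = 201 - 102*c + 118*J)
√(x(-45, -53) + E(27, f(-10))) = √((201 - 102*(-53) + 118*(-45)) + 2*27/(-139 + (2 - 10))) = √((201 + 5406 - 5310) + 2*27/(-139 - 8)) = √(297 + 2*27/(-147)) = √(297 + 2*27*(-1/147)) = √(297 - 18/49) = √(14535/49) = 3*√1615/7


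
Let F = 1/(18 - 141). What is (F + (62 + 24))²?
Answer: 111872929/15129 ≈ 7394.6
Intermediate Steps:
F = -1/123 (F = 1/(-123) = -1/123 ≈ -0.0081301)
(F + (62 + 24))² = (-1/123 + (62 + 24))² = (-1/123 + 86)² = (10577/123)² = 111872929/15129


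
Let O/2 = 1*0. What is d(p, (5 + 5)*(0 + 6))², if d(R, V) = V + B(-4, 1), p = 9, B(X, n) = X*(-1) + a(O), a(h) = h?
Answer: 4096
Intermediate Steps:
O = 0 (O = 2*(1*0) = 2*0 = 0)
B(X, n) = -X (B(X, n) = X*(-1) + 0 = -X + 0 = -X)
d(R, V) = 4 + V (d(R, V) = V - 1*(-4) = V + 4 = 4 + V)
d(p, (5 + 5)*(0 + 6))² = (4 + (5 + 5)*(0 + 6))² = (4 + 10*6)² = (4 + 60)² = 64² = 4096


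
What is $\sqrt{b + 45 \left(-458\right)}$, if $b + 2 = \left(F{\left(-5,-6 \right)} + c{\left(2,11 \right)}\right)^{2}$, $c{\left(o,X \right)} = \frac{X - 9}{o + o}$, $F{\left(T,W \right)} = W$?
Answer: $\frac{i \sqrt{82327}}{2} \approx 143.46 i$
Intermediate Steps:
$c{\left(o,X \right)} = \frac{-9 + X}{2 o}$
$b = \frac{113}{4}$ ($b = -2 + \left(-6 + \frac{-9 + 11}{2 \cdot 2}\right)^{2} = -2 + \left(-6 + \frac{1}{2} \cdot \frac{1}{2} \cdot 2\right)^{2} = -2 + \left(-6 + \frac{1}{2}\right)^{2} = -2 + \left(- \frac{11}{2}\right)^{2} = -2 + \frac{121}{4} = \frac{113}{4} \approx 28.25$)
$\sqrt{b + 45 \left(-458\right)} = \sqrt{\frac{113}{4} + 45 \left(-458\right)} = \sqrt{\frac{113}{4} - 20610} = \sqrt{- \frac{82327}{4}} = \frac{i \sqrt{82327}}{2}$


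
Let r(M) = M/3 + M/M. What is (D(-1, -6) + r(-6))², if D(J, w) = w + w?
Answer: 169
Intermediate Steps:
D(J, w) = 2*w
r(M) = 1 + M/3 (r(M) = M*(⅓) + 1 = M/3 + 1 = 1 + M/3)
(D(-1, -6) + r(-6))² = (2*(-6) + (1 + (⅓)*(-6)))² = (-12 + (1 - 2))² = (-12 - 1)² = (-13)² = 169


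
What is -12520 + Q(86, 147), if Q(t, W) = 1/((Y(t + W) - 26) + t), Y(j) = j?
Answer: -3668359/293 ≈ -12520.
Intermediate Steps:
Q(t, W) = 1/(-26 + W + 2*t) (Q(t, W) = 1/(((t + W) - 26) + t) = 1/(((W + t) - 26) + t) = 1/((-26 + W + t) + t) = 1/(-26 + W + 2*t))
-12520 + Q(86, 147) = -12520 + 1/(-26 + 147 + 2*86) = -12520 + 1/(-26 + 147 + 172) = -12520 + 1/293 = -3668359/293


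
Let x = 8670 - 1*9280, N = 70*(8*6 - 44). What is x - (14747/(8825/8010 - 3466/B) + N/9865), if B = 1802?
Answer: 40569526457476/2339979973 ≈ 17338.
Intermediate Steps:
N = 280 (N = 70*(48 - 44) = 70*4 = 280)
x = -610 (x = 8670 - 9280 = -610)
x - (14747/(8825/8010 - 3466/B) + N/9865) = -610 - (14747/(8825/8010 - 3466/1802) + 280/9865) = -610 - (14747/(8825*(1/8010) - 3466*1/1802) + 280*(1/9865)) = -610 - (14747/(1765/1602 - 1733/901) + 56/1973) = -610 - (14747/(-1186001/1443402) + 56/1973) = -610 - (14747*(-1443402/1186001) + 56/1973) = -610 - (-21285849294/1186001 + 56/1973) = -610 - 1*(-41996914241006/2339979973) = -610 + 41996914241006/2339979973 = 40569526457476/2339979973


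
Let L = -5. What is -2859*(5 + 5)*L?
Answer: 142950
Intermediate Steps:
-2859*(5 + 5)*L = -2859*(5 + 5)*(-5) = -28590*(-5) = -2859*(-50) = 142950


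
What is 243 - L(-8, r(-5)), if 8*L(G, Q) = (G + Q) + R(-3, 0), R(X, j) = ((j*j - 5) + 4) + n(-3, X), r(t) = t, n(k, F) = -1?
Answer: 1959/8 ≈ 244.88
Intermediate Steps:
R(X, j) = -2 + j**2 (R(X, j) = ((j*j - 5) + 4) - 1 = ((j**2 - 5) + 4) - 1 = ((-5 + j**2) + 4) - 1 = (-1 + j**2) - 1 = -2 + j**2)
L(G, Q) = -1/4 + G/8 + Q/8 (L(G, Q) = ((G + Q) + (-2 + 0**2))/8 = ((G + Q) + (-2 + 0))/8 = ((G + Q) - 2)/8 = (-2 + G + Q)/8 = -1/4 + G/8 + Q/8)
243 - L(-8, r(-5)) = 243 - (-1/4 + (1/8)*(-8) + (1/8)*(-5)) = 243 - (-1/4 - 1 - 5/8) = 243 - 1*(-15/8) = 243 + 15/8 = 1959/8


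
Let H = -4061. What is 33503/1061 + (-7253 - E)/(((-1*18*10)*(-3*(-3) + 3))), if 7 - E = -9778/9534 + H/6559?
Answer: 178825917097217/5118278132520 ≈ 34.939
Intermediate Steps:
E = 38613287/4466679 (E = 7 - (-9778/9534 - 4061/6559) = 7 - (-9778*1/9534 - 4061*1/6559) = 7 - (-4889/4767 - 4061/6559) = 7 - 1*(-7346534/4466679) = 7 + 7346534/4466679 = 38613287/4466679 ≈ 8.6447)
33503/1061 + (-7253 - E)/(((-1*18*10)*(-3*(-3) + 3))) = 33503/1061 + (-7253 - 1*38613287/4466679)/(((-1*18*10)*(-3*(-3) + 3))) = 33503*(1/1061) + (-7253 - 38613287/4466679)/(((-18*10)*(9 + 3))) = 33503/1061 - 32435436074/(4466679*((-180*12))) = 33503/1061 - 32435436074/4466679/(-2160) = 33503/1061 - 32435436074/4466679*(-1/2160) = 33503/1061 + 16217718037/4824013320 = 178825917097217/5118278132520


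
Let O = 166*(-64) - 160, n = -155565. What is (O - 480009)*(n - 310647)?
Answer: 228813586116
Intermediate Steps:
O = -10784 (O = -10624 - 160 = -10784)
(O - 480009)*(n - 310647) = (-10784 - 480009)*(-155565 - 310647) = -490793*(-466212) = 228813586116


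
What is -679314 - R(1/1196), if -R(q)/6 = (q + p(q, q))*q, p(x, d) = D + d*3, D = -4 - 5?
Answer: -60731354949/89401 ≈ -6.7931e+5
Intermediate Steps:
D = -9
p(x, d) = -9 + 3*d (p(x, d) = -9 + d*3 = -9 + 3*d)
R(q) = -6*q*(-9 + 4*q) (R(q) = -6*(q + (-9 + 3*q))*q = -6*(-9 + 4*q)*q = -6*q*(-9 + 4*q))
-679314 - R(1/1196) = -679314 - 6*(9 - 4/1196)/1196 = -679314 - 6*(9 - 4*1/1196)/1196 = -679314 - 6*(9 - 1/299)/1196 = -679314 - 6*2690/(1196*299) = -679314 - 1*4035/89401 = -679314 - 4035/89401 = -60731354949/89401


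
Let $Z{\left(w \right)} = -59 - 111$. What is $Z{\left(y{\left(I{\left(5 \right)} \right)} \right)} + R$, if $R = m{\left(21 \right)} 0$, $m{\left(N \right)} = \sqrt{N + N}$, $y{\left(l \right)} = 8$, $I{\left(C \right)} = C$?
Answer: $-170$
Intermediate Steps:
$Z{\left(w \right)} = -170$ ($Z{\left(w \right)} = -59 - 111 = -170$)
$m{\left(N \right)} = \sqrt{2} \sqrt{N}$ ($m{\left(N \right)} = \sqrt{2 N} = \sqrt{2} \sqrt{N}$)
$R = 0$ ($R = \sqrt{2} \sqrt{21} \cdot 0 = \sqrt{42} \cdot 0 = 0$)
$Z{\left(y{\left(I{\left(5 \right)} \right)} \right)} + R = -170 + 0 = -170$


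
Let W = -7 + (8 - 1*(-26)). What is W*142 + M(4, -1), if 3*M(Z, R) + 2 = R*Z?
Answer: 3832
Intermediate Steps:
M(Z, R) = -2/3 + R*Z/3 (M(Z, R) = -2/3 + (R*Z)/3 = -2/3 + R*Z/3)
W = 27 (W = -7 + (8 + 26) = -7 + 34 = 27)
W*142 + M(4, -1) = 27*142 + (-2/3 + (1/3)*(-1)*4) = 3834 + (-2/3 - 4/3) = 3834 - 2 = 3832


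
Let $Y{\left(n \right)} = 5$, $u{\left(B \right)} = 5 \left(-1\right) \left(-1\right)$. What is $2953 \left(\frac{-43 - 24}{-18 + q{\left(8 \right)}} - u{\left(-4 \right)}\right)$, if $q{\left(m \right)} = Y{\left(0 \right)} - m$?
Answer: $- \frac{112214}{21} \approx -5343.5$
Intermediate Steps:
$u{\left(B \right)} = 5$ ($u{\left(B \right)} = \left(-5\right) \left(-1\right) = 5$)
$q{\left(m \right)} = 5 - m$
$2953 \left(\frac{-43 - 24}{-18 + q{\left(8 \right)}} - u{\left(-4 \right)}\right) = 2953 \left(\frac{-43 - 24}{-18 + \left(5 - 8\right)} - 5\right) = 2953 \left(- \frac{67}{-18 + \left(5 - 8\right)} - 5\right) = 2953 \left(- \frac{67}{-18 - 3} - 5\right) = 2953 \left(- \frac{67}{-21} - 5\right) = 2953 \left(\left(-67\right) \left(- \frac{1}{21}\right) - 5\right) = 2953 \left(\frac{67}{21} - 5\right) = 2953 \left(- \frac{38}{21}\right) = - \frac{112214}{21}$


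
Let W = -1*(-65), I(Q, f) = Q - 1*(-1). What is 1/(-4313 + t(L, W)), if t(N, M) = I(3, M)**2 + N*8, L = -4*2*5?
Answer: -1/4617 ≈ -0.00021659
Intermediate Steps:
I(Q, f) = 1 + Q (I(Q, f) = Q + 1 = 1 + Q)
W = 65
L = -40 (L = -8*5 = -40)
t(N, M) = 16 + 8*N (t(N, M) = (1 + 3)**2 + N*8 = 4**2 + 8*N = 16 + 8*N)
1/(-4313 + t(L, W)) = 1/(-4313 + (16 + 8*(-40))) = 1/(-4313 + (16 - 320)) = 1/(-4313 - 304) = 1/(-4617) = -1/4617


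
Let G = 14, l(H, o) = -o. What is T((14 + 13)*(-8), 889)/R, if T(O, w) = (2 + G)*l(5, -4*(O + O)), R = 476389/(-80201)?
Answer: 2217397248/476389 ≈ 4654.6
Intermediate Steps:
R = -476389/80201 (R = 476389*(-1/80201) = -476389/80201 ≈ -5.9399)
T(O, w) = 128*O (T(O, w) = (2 + 14)*(-(-4)*(O + O)) = 16*(-(-4)*2*O) = 16*(-(-8)*O) = 16*(8*O) = 128*O)
T((14 + 13)*(-8), 889)/R = (128*((14 + 13)*(-8)))/(-476389/80201) = (128*(27*(-8)))*(-80201/476389) = (128*(-216))*(-80201/476389) = -27648*(-80201/476389) = 2217397248/476389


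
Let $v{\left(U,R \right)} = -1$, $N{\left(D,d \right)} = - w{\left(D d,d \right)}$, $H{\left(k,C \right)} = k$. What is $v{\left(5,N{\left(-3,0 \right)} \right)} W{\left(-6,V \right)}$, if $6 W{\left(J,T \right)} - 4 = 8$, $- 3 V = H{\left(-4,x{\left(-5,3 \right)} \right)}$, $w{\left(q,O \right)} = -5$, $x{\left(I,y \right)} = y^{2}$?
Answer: $-2$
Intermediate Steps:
$V = \frac{4}{3}$ ($V = \left(- \frac{1}{3}\right) \left(-4\right) = \frac{4}{3} \approx 1.3333$)
$N{\left(D,d \right)} = 5$ ($N{\left(D,d \right)} = \left(-1\right) \left(-5\right) = 5$)
$W{\left(J,T \right)} = 2$ ($W{\left(J,T \right)} = \frac{2}{3} + \frac{1}{6} \cdot 8 = \frac{2}{3} + \frac{4}{3} = 2$)
$v{\left(5,N{\left(-3,0 \right)} \right)} W{\left(-6,V \right)} = \left(-1\right) 2 = -2$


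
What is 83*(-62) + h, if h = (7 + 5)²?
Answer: -5002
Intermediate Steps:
h = 144 (h = 12² = 144)
83*(-62) + h = 83*(-62) + 144 = -5146 + 144 = -5002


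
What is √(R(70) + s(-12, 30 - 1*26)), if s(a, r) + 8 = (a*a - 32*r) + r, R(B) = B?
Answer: √82 ≈ 9.0554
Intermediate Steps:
s(a, r) = -8 + a² - 31*r (s(a, r) = -8 + ((a*a - 32*r) + r) = -8 + ((a² - 32*r) + r) = -8 + (a² - 31*r) = -8 + a² - 31*r)
√(R(70) + s(-12, 30 - 1*26)) = √(70 + (-8 + (-12)² - 31*(30 - 1*26))) = √(70 + (-8 + 144 - 31*(30 - 26))) = √(70 + (-8 + 144 - 31*4)) = √(70 + (-8 + 144 - 124)) = √(70 + 12) = √82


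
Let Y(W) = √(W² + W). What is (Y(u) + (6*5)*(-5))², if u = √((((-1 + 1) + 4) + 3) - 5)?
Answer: (150 - 2^(¼)*√(1 + √2))² ≈ 21949.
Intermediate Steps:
u = √2 (u = √(((0 + 4) + 3) - 5) = √((4 + 3) - 5) = √(7 - 5) = √2 ≈ 1.4142)
Y(W) = √(W + W²)
(Y(u) + (6*5)*(-5))² = (√(√2*(1 + √2)) + (6*5)*(-5))² = (2^(¼)*√(1 + √2) + 30*(-5))² = (2^(¼)*√(1 + √2) - 150)² = (-150 + 2^(¼)*√(1 + √2))²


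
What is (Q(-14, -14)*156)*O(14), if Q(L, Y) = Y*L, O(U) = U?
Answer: 428064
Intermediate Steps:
Q(L, Y) = L*Y
(Q(-14, -14)*156)*O(14) = (-14*(-14)*156)*14 = (196*156)*14 = 30576*14 = 428064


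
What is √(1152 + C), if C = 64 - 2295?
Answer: I*√1079 ≈ 32.848*I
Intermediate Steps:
C = -2231
√(1152 + C) = √(1152 - 2231) = √(-1079) = I*√1079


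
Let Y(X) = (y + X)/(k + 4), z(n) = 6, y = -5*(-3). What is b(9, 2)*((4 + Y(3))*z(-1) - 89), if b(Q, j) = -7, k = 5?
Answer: 371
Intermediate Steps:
y = 15
Y(X) = 5/3 + X/9 (Y(X) = (15 + X)/(5 + 4) = (15 + X)/9 = (15 + X)*(1/9) = 5/3 + X/9)
b(9, 2)*((4 + Y(3))*z(-1) - 89) = -7*((4 + (5/3 + (1/9)*3))*6 - 89) = -7*((4 + (5/3 + 1/3))*6 - 89) = -7*((4 + 2)*6 - 89) = -7*(6*6 - 89) = -7*(36 - 89) = -7*(-53) = 371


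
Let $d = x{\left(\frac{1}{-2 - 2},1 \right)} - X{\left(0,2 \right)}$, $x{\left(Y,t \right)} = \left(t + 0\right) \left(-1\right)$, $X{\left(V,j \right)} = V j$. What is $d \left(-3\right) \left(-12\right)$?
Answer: $-36$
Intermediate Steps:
$x{\left(Y,t \right)} = - t$ ($x{\left(Y,t \right)} = t \left(-1\right) = - t$)
$d = -1$ ($d = \left(-1\right) 1 - 0 \cdot 2 = -1 - 0 = -1 + 0 = -1$)
$d \left(-3\right) \left(-12\right) = \left(-1\right) \left(-3\right) \left(-12\right) = 3 \left(-12\right) = -36$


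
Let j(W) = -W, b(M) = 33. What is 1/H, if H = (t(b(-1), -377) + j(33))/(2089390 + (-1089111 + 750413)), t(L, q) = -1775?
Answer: -437673/452 ≈ -968.30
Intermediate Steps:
H = -452/437673 (H = (-1775 - 1*33)/(2089390 + (-1089111 + 750413)) = (-1775 - 33)/(2089390 - 338698) = -1808/1750692 = -1808*1/1750692 = -452/437673 ≈ -0.0010327)
1/H = 1/(-452/437673) = -437673/452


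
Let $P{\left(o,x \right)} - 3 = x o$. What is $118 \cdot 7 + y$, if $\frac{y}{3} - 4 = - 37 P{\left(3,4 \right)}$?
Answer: $-827$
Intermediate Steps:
$P{\left(o,x \right)} = 3 + o x$ ($P{\left(o,x \right)} = 3 + x o = 3 + o x$)
$y = -1653$ ($y = 12 + 3 \left(- 37 \left(3 + 3 \cdot 4\right)\right) = 12 + 3 \left(- 37 \left(3 + 12\right)\right) = 12 + 3 \left(\left(-37\right) 15\right) = 12 + 3 \left(-555\right) = 12 - 1665 = -1653$)
$118 \cdot 7 + y = 118 \cdot 7 - 1653 = 826 - 1653 = -827$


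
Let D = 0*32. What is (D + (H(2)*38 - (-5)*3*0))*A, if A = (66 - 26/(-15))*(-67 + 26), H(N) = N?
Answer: -3165856/15 ≈ -2.1106e+5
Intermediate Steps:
A = -41656/15 (A = (66 - 26*(-1/15))*(-41) = (66 + 26/15)*(-41) = (1016/15)*(-41) = -41656/15 ≈ -2777.1)
D = 0
(D + (H(2)*38 - (-5)*3*0))*A = (0 + (2*38 - (-5)*3*0))*(-41656/15) = (0 + (76 - (-5)*0))*(-41656/15) = (0 + (76 - 1*0))*(-41656/15) = (0 + (76 + 0))*(-41656/15) = (0 + 76)*(-41656/15) = 76*(-41656/15) = -3165856/15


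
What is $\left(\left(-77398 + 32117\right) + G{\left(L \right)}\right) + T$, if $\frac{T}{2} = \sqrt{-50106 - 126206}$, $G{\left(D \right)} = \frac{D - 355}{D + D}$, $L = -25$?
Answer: $- \frac{226367}{5} + 4 i \sqrt{44078} \approx -45273.0 + 839.79 i$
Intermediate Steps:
$G{\left(D \right)} = \frac{-355 + D}{2 D}$
$T = 4 i \sqrt{44078}$ ($T = 2 \sqrt{-50106 - 126206} = 2 \sqrt{-176312} = 2 \cdot 2 i \sqrt{44078} = 4 i \sqrt{44078} \approx 839.79 i$)
$\left(\left(-77398 + 32117\right) + G{\left(L \right)}\right) + T = \left(\left(-77398 + 32117\right) + \frac{-355 - 25}{2 \left(-25\right)}\right) + 4 i \sqrt{44078} = \left(-45281 + \frac{1}{2} \left(- \frac{1}{25}\right) \left(-380\right)\right) + 4 i \sqrt{44078} = \left(-45281 + \frac{38}{5}\right) + 4 i \sqrt{44078} = - \frac{226367}{5} + 4 i \sqrt{44078}$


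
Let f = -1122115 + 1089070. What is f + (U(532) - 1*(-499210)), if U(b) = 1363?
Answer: 467528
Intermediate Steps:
f = -33045
f + (U(532) - 1*(-499210)) = -33045 + (1363 - 1*(-499210)) = -33045 + (1363 + 499210) = -33045 + 500573 = 467528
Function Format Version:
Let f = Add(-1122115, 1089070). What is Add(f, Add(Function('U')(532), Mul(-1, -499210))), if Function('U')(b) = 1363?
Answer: 467528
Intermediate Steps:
f = -33045
Add(f, Add(Function('U')(532), Mul(-1, -499210))) = Add(-33045, Add(1363, Mul(-1, -499210))) = Add(-33045, Add(1363, 499210)) = Add(-33045, 500573) = 467528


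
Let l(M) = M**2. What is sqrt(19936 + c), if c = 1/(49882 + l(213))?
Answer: sqrt(180874403923187)/95251 ≈ 141.19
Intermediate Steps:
c = 1/95251 (c = 1/(49882 + 213**2) = 1/(49882 + 45369) = 1/95251 ≈ 1.0499e-5)
sqrt(19936 + c) = sqrt(19936 + 1/95251) = sqrt(1898923937/95251) = sqrt(180874403923187)/95251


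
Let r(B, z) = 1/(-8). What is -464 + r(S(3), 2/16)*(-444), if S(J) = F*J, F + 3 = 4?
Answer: -817/2 ≈ -408.50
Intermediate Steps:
F = 1 (F = -3 + 4 = 1)
S(J) = J (S(J) = 1*J = J)
r(B, z) = -⅛
-464 + r(S(3), 2/16)*(-444) = -464 - ⅛*(-444) = -464 + 111/2 = -817/2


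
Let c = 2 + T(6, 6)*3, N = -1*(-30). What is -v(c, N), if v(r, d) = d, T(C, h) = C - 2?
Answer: -30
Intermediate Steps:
T(C, h) = -2 + C
N = 30
c = 14 (c = 2 + (-2 + 6)*3 = 2 + 4*3 = 2 + 12 = 14)
-v(c, N) = -1*30 = -30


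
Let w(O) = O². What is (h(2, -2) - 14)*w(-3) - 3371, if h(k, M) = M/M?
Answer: -3488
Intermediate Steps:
h(k, M) = 1
(h(2, -2) - 14)*w(-3) - 3371 = (1 - 14)*(-3)² - 3371 = -13*9 - 3371 = -117 - 3371 = -3488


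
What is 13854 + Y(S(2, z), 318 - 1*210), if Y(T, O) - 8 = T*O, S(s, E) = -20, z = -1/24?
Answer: 11702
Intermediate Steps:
z = -1/24 (z = -1*1/24 = -1/24 ≈ -0.041667)
Y(T, O) = 8 + O*T (Y(T, O) = 8 + T*O = 8 + O*T)
13854 + Y(S(2, z), 318 - 1*210) = 13854 + (8 + (318 - 1*210)*(-20)) = 13854 + (8 + (318 - 210)*(-20)) = 13854 + (8 + 108*(-20)) = 13854 + (8 - 2160) = 13854 - 2152 = 11702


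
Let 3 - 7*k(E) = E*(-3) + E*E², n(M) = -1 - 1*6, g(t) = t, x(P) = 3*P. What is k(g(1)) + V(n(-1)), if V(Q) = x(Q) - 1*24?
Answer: -310/7 ≈ -44.286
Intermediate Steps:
n(M) = -7 (n(M) = -1 - 6 = -7)
k(E) = 3/7 - E³/7 + 3*E/7 (k(E) = 3/7 - (E*(-3) + E*E²)/7 = 3/7 - (-3*E + E³)/7 = 3/7 - (E³ - 3*E)/7 = 3/7 + (-E³/7 + 3*E/7) = 3/7 - E³/7 + 3*E/7)
V(Q) = -24 + 3*Q (V(Q) = 3*Q - 1*24 = 3*Q - 24 = -24 + 3*Q)
k(g(1)) + V(n(-1)) = (3/7 - ⅐*1³ + (3/7)*1) + (-24 + 3*(-7)) = (3/7 - ⅐*1 + 3/7) + (-24 - 21) = (3/7 - ⅐ + 3/7) - 45 = 5/7 - 45 = -310/7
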